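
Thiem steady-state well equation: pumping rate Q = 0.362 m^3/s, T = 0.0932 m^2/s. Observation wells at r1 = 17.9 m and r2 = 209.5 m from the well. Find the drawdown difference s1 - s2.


Thiem equation: s1 - s2 = Q/(2*pi*T) * ln(r2/r1).
ln(r2/r1) = ln(209.5/17.9) = 2.4599.
Q/(2*pi*T) = 0.362 / (2*pi*0.0932) = 0.362 / 0.5856 = 0.6182.
s1 - s2 = 0.6182 * 2.4599 = 1.5207 m.

1.5207


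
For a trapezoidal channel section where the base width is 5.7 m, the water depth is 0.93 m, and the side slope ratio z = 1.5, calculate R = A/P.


For a trapezoidal section with side slope z:
A = (b + z*y)*y = (5.7 + 1.5*0.93)*0.93 = 6.598 m^2.
P = b + 2*y*sqrt(1 + z^2) = 5.7 + 2*0.93*sqrt(1 + 1.5^2) = 9.053 m.
R = A/P = 6.598 / 9.053 = 0.7288 m.

0.7288


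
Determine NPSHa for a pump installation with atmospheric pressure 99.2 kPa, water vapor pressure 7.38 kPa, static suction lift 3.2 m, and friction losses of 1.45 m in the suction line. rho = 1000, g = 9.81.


NPSHa = p_atm/(rho*g) - z_s - hf_s - p_vap/(rho*g).
p_atm/(rho*g) = 99.2*1000 / (1000*9.81) = 10.112 m.
p_vap/(rho*g) = 7.38*1000 / (1000*9.81) = 0.752 m.
NPSHa = 10.112 - 3.2 - 1.45 - 0.752
      = 4.71 m.

4.71


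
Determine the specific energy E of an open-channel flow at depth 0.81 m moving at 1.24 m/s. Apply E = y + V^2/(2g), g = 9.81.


Specific energy E = y + V^2/(2g).
Velocity head = V^2/(2g) = 1.24^2 / (2*9.81) = 1.5376 / 19.62 = 0.0784 m.
E = 0.81 + 0.0784 = 0.8884 m.

0.8884


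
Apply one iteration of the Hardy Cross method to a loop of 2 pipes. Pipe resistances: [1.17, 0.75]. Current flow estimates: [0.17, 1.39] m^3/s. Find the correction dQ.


Numerator terms (r*Q*|Q|): 1.17*0.17*|0.17| = 0.0338; 0.75*1.39*|1.39| = 1.4491.
Sum of numerator = 1.4829.
Denominator terms (r*|Q|): 1.17*|0.17| = 0.1989; 0.75*|1.39| = 1.0425.
2 * sum of denominator = 2 * 1.2414 = 2.4828.
dQ = -1.4829 / 2.4828 = -0.5973 m^3/s.

-0.5973


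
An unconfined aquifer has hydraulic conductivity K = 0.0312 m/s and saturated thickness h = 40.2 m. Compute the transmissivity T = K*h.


Transmissivity is defined as T = K * h.
T = 0.0312 * 40.2
  = 1.2542 m^2/s.

1.2542


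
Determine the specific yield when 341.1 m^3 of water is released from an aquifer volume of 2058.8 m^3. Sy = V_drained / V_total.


Specific yield Sy = Volume drained / Total volume.
Sy = 341.1 / 2058.8
   = 0.1657.

0.1657


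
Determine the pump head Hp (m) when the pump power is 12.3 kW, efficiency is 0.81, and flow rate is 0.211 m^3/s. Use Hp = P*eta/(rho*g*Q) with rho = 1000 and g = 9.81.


Pump head formula: Hp = P * eta / (rho * g * Q).
Numerator: P * eta = 12.3 * 1000 * 0.81 = 9963.0 W.
Denominator: rho * g * Q = 1000 * 9.81 * 0.211 = 2069.91.
Hp = 9963.0 / 2069.91 = 4.81 m.

4.81


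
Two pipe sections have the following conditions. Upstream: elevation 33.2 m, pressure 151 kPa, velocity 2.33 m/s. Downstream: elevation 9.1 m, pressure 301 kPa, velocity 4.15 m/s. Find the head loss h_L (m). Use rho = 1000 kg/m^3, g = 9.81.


Total head at each section: H = z + p/(rho*g) + V^2/(2g).
H1 = 33.2 + 151*1000/(1000*9.81) + 2.33^2/(2*9.81)
   = 33.2 + 15.392 + 0.2767
   = 48.869 m.
H2 = 9.1 + 301*1000/(1000*9.81) + 4.15^2/(2*9.81)
   = 9.1 + 30.683 + 0.8778
   = 40.661 m.
h_L = H1 - H2 = 48.869 - 40.661 = 8.208 m.

8.208


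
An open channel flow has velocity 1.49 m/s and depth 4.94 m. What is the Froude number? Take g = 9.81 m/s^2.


The Froude number is defined as Fr = V / sqrt(g*y).
g*y = 9.81 * 4.94 = 48.4614.
sqrt(g*y) = sqrt(48.4614) = 6.9614.
Fr = 1.49 / 6.9614 = 0.214.

0.214


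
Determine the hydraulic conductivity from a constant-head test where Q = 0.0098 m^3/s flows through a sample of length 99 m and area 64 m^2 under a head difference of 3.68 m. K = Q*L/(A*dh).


From K = Q*L / (A*dh):
Numerator: Q*L = 0.0098 * 99 = 0.9702.
Denominator: A*dh = 64 * 3.68 = 235.52.
K = 0.9702 / 235.52 = 0.004119 m/s.

0.004119


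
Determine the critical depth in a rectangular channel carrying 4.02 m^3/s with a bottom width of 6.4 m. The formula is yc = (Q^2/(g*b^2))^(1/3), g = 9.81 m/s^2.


Using yc = (Q^2 / (g * b^2))^(1/3):
Q^2 = 4.02^2 = 16.16.
g * b^2 = 9.81 * 6.4^2 = 9.81 * 40.96 = 401.82.
Q^2 / (g*b^2) = 16.16 / 401.82 = 0.0402.
yc = 0.0402^(1/3) = 0.3426 m.

0.3426


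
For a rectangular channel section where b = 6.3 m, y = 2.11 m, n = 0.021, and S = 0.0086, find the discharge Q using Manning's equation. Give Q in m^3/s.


For a rectangular channel, the cross-sectional area A = b * y = 6.3 * 2.11 = 13.29 m^2.
The wetted perimeter P = b + 2y = 6.3 + 2*2.11 = 10.52 m.
Hydraulic radius R = A/P = 13.29/10.52 = 1.2636 m.
Velocity V = (1/n)*R^(2/3)*S^(1/2) = (1/0.021)*1.2636^(2/3)*0.0086^(1/2) = 5.1614 m/s.
Discharge Q = A * V = 13.29 * 5.1614 = 68.611 m^3/s.

68.611


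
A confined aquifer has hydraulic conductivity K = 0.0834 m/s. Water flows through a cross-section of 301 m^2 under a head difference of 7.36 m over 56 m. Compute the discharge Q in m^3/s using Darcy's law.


Darcy's law: Q = K * A * i, where i = dh/L.
Hydraulic gradient i = 7.36 / 56 = 0.131429.
Q = 0.0834 * 301 * 0.131429
  = 3.2993 m^3/s.

3.2993


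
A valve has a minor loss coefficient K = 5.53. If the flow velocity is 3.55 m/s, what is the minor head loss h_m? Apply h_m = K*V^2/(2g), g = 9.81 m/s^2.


Minor loss formula: h_m = K * V^2/(2g).
V^2 = 3.55^2 = 12.6025.
V^2/(2g) = 12.6025 / 19.62 = 0.6423 m.
h_m = 5.53 * 0.6423 = 3.5521 m.

3.5521


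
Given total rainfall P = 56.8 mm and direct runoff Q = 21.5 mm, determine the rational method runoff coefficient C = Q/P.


The runoff coefficient C = runoff depth / rainfall depth.
C = 21.5 / 56.8
  = 0.3785.

0.3785


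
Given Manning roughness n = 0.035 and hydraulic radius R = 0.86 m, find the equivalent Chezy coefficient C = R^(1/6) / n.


The Chezy coefficient relates to Manning's n through C = R^(1/6) / n.
R^(1/6) = 0.86^(1/6) = 0.975176.
C = 0.975176 / 0.035 = 27.86 m^(1/2)/s.

27.86


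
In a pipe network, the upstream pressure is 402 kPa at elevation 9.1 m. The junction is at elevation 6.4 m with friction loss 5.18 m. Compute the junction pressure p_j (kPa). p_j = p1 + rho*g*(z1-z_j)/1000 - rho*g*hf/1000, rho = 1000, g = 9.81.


Junction pressure: p_j = p1 + rho*g*(z1 - z_j)/1000 - rho*g*hf/1000.
Elevation term = 1000*9.81*(9.1 - 6.4)/1000 = 26.487 kPa.
Friction term = 1000*9.81*5.18/1000 = 50.816 kPa.
p_j = 402 + 26.487 - 50.816 = 377.67 kPa.

377.67


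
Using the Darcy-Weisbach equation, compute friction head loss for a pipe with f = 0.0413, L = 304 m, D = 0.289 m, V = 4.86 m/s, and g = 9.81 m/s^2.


Darcy-Weisbach equation: h_f = f * (L/D) * V^2/(2g).
f * L/D = 0.0413 * 304/0.289 = 43.4436.
V^2/(2g) = 4.86^2 / (2*9.81) = 23.6196 / 19.62 = 1.2039 m.
h_f = 43.4436 * 1.2039 = 52.3 m.

52.3


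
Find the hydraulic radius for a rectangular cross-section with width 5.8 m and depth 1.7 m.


For a rectangular section:
Flow area A = b * y = 5.8 * 1.7 = 9.86 m^2.
Wetted perimeter P = b + 2y = 5.8 + 2*1.7 = 9.2 m.
Hydraulic radius R = A/P = 9.86 / 9.2 = 1.0717 m.

1.0717


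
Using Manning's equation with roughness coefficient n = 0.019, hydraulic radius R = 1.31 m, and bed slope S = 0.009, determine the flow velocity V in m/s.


Manning's equation gives V = (1/n) * R^(2/3) * S^(1/2).
First, compute R^(2/3) = 1.31^(2/3) = 1.1972.
Next, S^(1/2) = 0.009^(1/2) = 0.094868.
Then 1/n = 1/0.019 = 52.63.
V = 52.63 * 1.1972 * 0.094868 = 5.9779 m/s.

5.9779


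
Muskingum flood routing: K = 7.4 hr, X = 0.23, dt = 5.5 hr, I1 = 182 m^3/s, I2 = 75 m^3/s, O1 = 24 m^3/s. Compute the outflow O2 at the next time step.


Muskingum coefficients:
denom = 2*K*(1-X) + dt = 2*7.4*(1-0.23) + 5.5 = 16.896.
C0 = (dt - 2*K*X)/denom = (5.5 - 2*7.4*0.23)/16.896 = 0.1241.
C1 = (dt + 2*K*X)/denom = (5.5 + 2*7.4*0.23)/16.896 = 0.527.
C2 = (2*K*(1-X) - dt)/denom = 0.349.
O2 = C0*I2 + C1*I1 + C2*O1
   = 0.1241*75 + 0.527*182 + 0.349*24
   = 113.59 m^3/s.

113.59


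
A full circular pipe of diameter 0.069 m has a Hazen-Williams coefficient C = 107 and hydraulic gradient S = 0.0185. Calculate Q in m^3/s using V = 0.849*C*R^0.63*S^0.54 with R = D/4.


For a full circular pipe, R = D/4 = 0.069/4 = 0.0173 m.
V = 0.849 * 107 * 0.0173^0.63 * 0.0185^0.54
  = 0.849 * 107 * 0.077478 * 0.115951
  = 0.8161 m/s.
Pipe area A = pi*D^2/4 = pi*0.069^2/4 = 0.0037 m^2.
Q = A * V = 0.0037 * 0.8161 = 0.0031 m^3/s.

0.0031


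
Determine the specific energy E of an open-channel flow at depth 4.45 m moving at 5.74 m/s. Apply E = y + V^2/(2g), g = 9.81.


Specific energy E = y + V^2/(2g).
Velocity head = V^2/(2g) = 5.74^2 / (2*9.81) = 32.9476 / 19.62 = 1.6793 m.
E = 4.45 + 1.6793 = 6.1293 m.

6.1293


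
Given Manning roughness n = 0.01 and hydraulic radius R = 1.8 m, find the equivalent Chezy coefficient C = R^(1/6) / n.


The Chezy coefficient relates to Manning's n through C = R^(1/6) / n.
R^(1/6) = 1.8^(1/6) = 1.102924.
C = 1.102924 / 0.01 = 110.29 m^(1/2)/s.

110.29


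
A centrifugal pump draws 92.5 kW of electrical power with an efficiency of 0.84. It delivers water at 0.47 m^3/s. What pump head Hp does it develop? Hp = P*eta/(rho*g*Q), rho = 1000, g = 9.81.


Pump head formula: Hp = P * eta / (rho * g * Q).
Numerator: P * eta = 92.5 * 1000 * 0.84 = 77700.0 W.
Denominator: rho * g * Q = 1000 * 9.81 * 0.47 = 4610.7.
Hp = 77700.0 / 4610.7 = 16.85 m.

16.85


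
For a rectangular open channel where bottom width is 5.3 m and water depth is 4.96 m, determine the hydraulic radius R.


For a rectangular section:
Flow area A = b * y = 5.3 * 4.96 = 26.29 m^2.
Wetted perimeter P = b + 2y = 5.3 + 2*4.96 = 15.22 m.
Hydraulic radius R = A/P = 26.29 / 15.22 = 1.7272 m.

1.7272


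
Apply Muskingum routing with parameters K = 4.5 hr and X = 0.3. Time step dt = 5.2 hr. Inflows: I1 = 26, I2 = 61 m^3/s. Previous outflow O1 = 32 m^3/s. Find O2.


Muskingum coefficients:
denom = 2*K*(1-X) + dt = 2*4.5*(1-0.3) + 5.2 = 11.5.
C0 = (dt - 2*K*X)/denom = (5.2 - 2*4.5*0.3)/11.5 = 0.2174.
C1 = (dt + 2*K*X)/denom = (5.2 + 2*4.5*0.3)/11.5 = 0.687.
C2 = (2*K*(1-X) - dt)/denom = 0.0957.
O2 = C0*I2 + C1*I1 + C2*O1
   = 0.2174*61 + 0.687*26 + 0.0957*32
   = 34.18 m^3/s.

34.18


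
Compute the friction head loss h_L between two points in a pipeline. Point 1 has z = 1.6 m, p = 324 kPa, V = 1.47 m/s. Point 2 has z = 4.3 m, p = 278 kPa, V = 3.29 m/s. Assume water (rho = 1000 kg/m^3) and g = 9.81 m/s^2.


Total head at each section: H = z + p/(rho*g) + V^2/(2g).
H1 = 1.6 + 324*1000/(1000*9.81) + 1.47^2/(2*9.81)
   = 1.6 + 33.028 + 0.1101
   = 34.738 m.
H2 = 4.3 + 278*1000/(1000*9.81) + 3.29^2/(2*9.81)
   = 4.3 + 28.338 + 0.5517
   = 33.19 m.
h_L = H1 - H2 = 34.738 - 33.19 = 1.548 m.

1.548


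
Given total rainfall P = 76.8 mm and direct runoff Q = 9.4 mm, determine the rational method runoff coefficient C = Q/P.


The runoff coefficient C = runoff depth / rainfall depth.
C = 9.4 / 76.8
  = 0.1224.

0.1224


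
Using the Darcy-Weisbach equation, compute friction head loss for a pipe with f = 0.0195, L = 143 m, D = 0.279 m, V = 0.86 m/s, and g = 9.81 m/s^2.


Darcy-Weisbach equation: h_f = f * (L/D) * V^2/(2g).
f * L/D = 0.0195 * 143/0.279 = 9.9946.
V^2/(2g) = 0.86^2 / (2*9.81) = 0.7396 / 19.62 = 0.0377 m.
h_f = 9.9946 * 0.0377 = 0.377 m.

0.377


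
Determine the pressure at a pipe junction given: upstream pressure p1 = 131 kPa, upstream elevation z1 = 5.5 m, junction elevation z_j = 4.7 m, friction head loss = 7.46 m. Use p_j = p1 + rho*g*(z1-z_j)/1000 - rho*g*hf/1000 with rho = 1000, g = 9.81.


Junction pressure: p_j = p1 + rho*g*(z1 - z_j)/1000 - rho*g*hf/1000.
Elevation term = 1000*9.81*(5.5 - 4.7)/1000 = 7.848 kPa.
Friction term = 1000*9.81*7.46/1000 = 73.183 kPa.
p_j = 131 + 7.848 - 73.183 = 65.67 kPa.

65.67


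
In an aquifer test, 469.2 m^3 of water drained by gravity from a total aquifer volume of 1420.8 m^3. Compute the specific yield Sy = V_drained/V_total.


Specific yield Sy = Volume drained / Total volume.
Sy = 469.2 / 1420.8
   = 0.3302.

0.3302


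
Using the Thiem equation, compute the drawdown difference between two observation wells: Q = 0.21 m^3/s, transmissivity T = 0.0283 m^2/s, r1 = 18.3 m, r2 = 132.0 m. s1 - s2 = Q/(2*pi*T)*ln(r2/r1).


Thiem equation: s1 - s2 = Q/(2*pi*T) * ln(r2/r1).
ln(r2/r1) = ln(132.0/18.3) = 1.9759.
Q/(2*pi*T) = 0.21 / (2*pi*0.0283) = 0.21 / 0.1778 = 1.181.
s1 - s2 = 1.181 * 1.9759 = 2.3336 m.

2.3336


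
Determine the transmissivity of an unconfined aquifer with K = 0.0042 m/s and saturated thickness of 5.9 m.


Transmissivity is defined as T = K * h.
T = 0.0042 * 5.9
  = 0.0248 m^2/s.

0.0248


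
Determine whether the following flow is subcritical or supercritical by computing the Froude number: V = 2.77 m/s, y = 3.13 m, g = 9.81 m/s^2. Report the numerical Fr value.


The Froude number is defined as Fr = V / sqrt(g*y).
g*y = 9.81 * 3.13 = 30.7053.
sqrt(g*y) = sqrt(30.7053) = 5.5412.
Fr = 2.77 / 5.5412 = 0.4999.
Since Fr < 1, the flow is subcritical.

0.4999


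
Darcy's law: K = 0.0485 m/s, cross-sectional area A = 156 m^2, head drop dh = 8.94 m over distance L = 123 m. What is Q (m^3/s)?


Darcy's law: Q = K * A * i, where i = dh/L.
Hydraulic gradient i = 8.94 / 123 = 0.072683.
Q = 0.0485 * 156 * 0.072683
  = 0.5499 m^3/s.

0.5499


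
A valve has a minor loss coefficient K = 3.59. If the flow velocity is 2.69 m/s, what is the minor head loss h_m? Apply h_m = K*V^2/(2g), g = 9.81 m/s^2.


Minor loss formula: h_m = K * V^2/(2g).
V^2 = 2.69^2 = 7.2361.
V^2/(2g) = 7.2361 / 19.62 = 0.3688 m.
h_m = 3.59 * 0.3688 = 1.324 m.

1.324


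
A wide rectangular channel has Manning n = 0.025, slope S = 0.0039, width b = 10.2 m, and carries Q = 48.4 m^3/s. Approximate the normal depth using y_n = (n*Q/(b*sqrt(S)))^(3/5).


We use the wide-channel approximation y_n = (n*Q/(b*sqrt(S)))^(3/5).
sqrt(S) = sqrt(0.0039) = 0.06245.
Numerator: n*Q = 0.025 * 48.4 = 1.21.
Denominator: b*sqrt(S) = 10.2 * 0.06245 = 0.63699.
arg = 1.8996.
y_n = 1.8996^(3/5) = 1.4696 m.

1.4696


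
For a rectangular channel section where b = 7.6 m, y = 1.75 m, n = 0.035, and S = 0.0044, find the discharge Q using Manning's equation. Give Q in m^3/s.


For a rectangular channel, the cross-sectional area A = b * y = 7.6 * 1.75 = 13.3 m^2.
The wetted perimeter P = b + 2y = 7.6 + 2*1.75 = 11.1 m.
Hydraulic radius R = A/P = 13.3/11.1 = 1.1982 m.
Velocity V = (1/n)*R^(2/3)*S^(1/2) = (1/0.035)*1.1982^(2/3)*0.0044^(1/2) = 2.138 m/s.
Discharge Q = A * V = 13.3 * 2.138 = 28.436 m^3/s.

28.436


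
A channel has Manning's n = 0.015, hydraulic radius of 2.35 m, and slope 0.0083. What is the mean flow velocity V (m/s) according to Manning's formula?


Manning's equation gives V = (1/n) * R^(2/3) * S^(1/2).
First, compute R^(2/3) = 2.35^(2/3) = 1.7676.
Next, S^(1/2) = 0.0083^(1/2) = 0.091104.
Then 1/n = 1/0.015 = 66.67.
V = 66.67 * 1.7676 * 0.091104 = 10.7356 m/s.

10.7356


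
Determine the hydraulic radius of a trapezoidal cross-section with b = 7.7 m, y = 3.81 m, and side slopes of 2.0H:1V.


For a trapezoidal section with side slope z:
A = (b + z*y)*y = (7.7 + 2.0*3.81)*3.81 = 58.369 m^2.
P = b + 2*y*sqrt(1 + z^2) = 7.7 + 2*3.81*sqrt(1 + 2.0^2) = 24.739 m.
R = A/P = 58.369 / 24.739 = 2.3594 m.

2.3594


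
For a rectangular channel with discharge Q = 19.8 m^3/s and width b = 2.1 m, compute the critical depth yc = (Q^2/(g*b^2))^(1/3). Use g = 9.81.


Using yc = (Q^2 / (g * b^2))^(1/3):
Q^2 = 19.8^2 = 392.04.
g * b^2 = 9.81 * 2.1^2 = 9.81 * 4.41 = 43.26.
Q^2 / (g*b^2) = 392.04 / 43.26 = 9.0624.
yc = 9.0624^(1/3) = 2.0848 m.

2.0848


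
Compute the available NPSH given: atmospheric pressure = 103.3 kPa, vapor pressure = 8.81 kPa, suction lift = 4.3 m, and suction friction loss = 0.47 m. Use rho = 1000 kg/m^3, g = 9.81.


NPSHa = p_atm/(rho*g) - z_s - hf_s - p_vap/(rho*g).
p_atm/(rho*g) = 103.3*1000 / (1000*9.81) = 10.53 m.
p_vap/(rho*g) = 8.81*1000 / (1000*9.81) = 0.898 m.
NPSHa = 10.53 - 4.3 - 0.47 - 0.898
      = 4.86 m.

4.86


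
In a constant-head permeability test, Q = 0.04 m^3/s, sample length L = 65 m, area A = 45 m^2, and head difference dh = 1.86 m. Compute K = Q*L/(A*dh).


From K = Q*L / (A*dh):
Numerator: Q*L = 0.04 * 65 = 2.6.
Denominator: A*dh = 45 * 1.86 = 83.7.
K = 2.6 / 83.7 = 0.031063 m/s.

0.031063


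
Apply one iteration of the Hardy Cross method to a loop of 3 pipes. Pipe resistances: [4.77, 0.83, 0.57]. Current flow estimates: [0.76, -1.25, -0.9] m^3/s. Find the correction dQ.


Numerator terms (r*Q*|Q|): 4.77*0.76*|0.76| = 2.7552; 0.83*-1.25*|-1.25| = -1.2969; 0.57*-0.9*|-0.9| = -0.4617.
Sum of numerator = 0.9966.
Denominator terms (r*|Q|): 4.77*|0.76| = 3.6252; 0.83*|-1.25| = 1.0375; 0.57*|-0.9| = 0.513.
2 * sum of denominator = 2 * 5.1757 = 10.3514.
dQ = -0.9966 / 10.3514 = -0.0963 m^3/s.

-0.0963


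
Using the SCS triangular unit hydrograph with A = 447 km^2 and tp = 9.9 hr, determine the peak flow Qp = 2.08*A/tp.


SCS formula: Qp = 2.08 * A / tp.
Qp = 2.08 * 447 / 9.9
   = 929.76 / 9.9
   = 93.92 m^3/s per cm.

93.92


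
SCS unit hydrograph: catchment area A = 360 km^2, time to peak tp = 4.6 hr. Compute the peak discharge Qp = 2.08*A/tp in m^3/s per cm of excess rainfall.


SCS formula: Qp = 2.08 * A / tp.
Qp = 2.08 * 360 / 4.6
   = 748.8 / 4.6
   = 162.78 m^3/s per cm.

162.78


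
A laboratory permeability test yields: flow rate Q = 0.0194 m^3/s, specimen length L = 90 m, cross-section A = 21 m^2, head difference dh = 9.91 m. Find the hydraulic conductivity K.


From K = Q*L / (A*dh):
Numerator: Q*L = 0.0194 * 90 = 1.746.
Denominator: A*dh = 21 * 9.91 = 208.11.
K = 1.746 / 208.11 = 0.00839 m/s.

0.00839


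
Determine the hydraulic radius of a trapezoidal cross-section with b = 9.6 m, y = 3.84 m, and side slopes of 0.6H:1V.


For a trapezoidal section with side slope z:
A = (b + z*y)*y = (9.6 + 0.6*3.84)*3.84 = 45.711 m^2.
P = b + 2*y*sqrt(1 + z^2) = 9.6 + 2*3.84*sqrt(1 + 0.6^2) = 18.556 m.
R = A/P = 45.711 / 18.556 = 2.4634 m.

2.4634


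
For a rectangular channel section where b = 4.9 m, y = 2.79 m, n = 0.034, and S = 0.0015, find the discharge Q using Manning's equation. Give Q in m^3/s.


For a rectangular channel, the cross-sectional area A = b * y = 4.9 * 2.79 = 13.67 m^2.
The wetted perimeter P = b + 2y = 4.9 + 2*2.79 = 10.48 m.
Hydraulic radius R = A/P = 13.67/10.48 = 1.3045 m.
Velocity V = (1/n)*R^(2/3)*S^(1/2) = (1/0.034)*1.3045^(2/3)*0.0015^(1/2) = 1.36 m/s.
Discharge Q = A * V = 13.67 * 1.36 = 18.592 m^3/s.

18.592


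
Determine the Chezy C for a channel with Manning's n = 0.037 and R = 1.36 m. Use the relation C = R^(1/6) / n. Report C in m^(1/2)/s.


The Chezy coefficient relates to Manning's n through C = R^(1/6) / n.
R^(1/6) = 1.36^(1/6) = 1.052583.
C = 1.052583 / 0.037 = 28.45 m^(1/2)/s.

28.45


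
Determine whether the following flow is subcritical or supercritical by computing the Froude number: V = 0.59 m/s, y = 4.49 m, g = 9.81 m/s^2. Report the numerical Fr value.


The Froude number is defined as Fr = V / sqrt(g*y).
g*y = 9.81 * 4.49 = 44.0469.
sqrt(g*y) = sqrt(44.0469) = 6.6368.
Fr = 0.59 / 6.6368 = 0.0889.
Since Fr < 1, the flow is subcritical.

0.0889


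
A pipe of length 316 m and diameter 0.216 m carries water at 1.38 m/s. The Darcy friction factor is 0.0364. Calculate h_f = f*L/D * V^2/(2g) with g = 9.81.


Darcy-Weisbach equation: h_f = f * (L/D) * V^2/(2g).
f * L/D = 0.0364 * 316/0.216 = 53.2519.
V^2/(2g) = 1.38^2 / (2*9.81) = 1.9044 / 19.62 = 0.0971 m.
h_f = 53.2519 * 0.0971 = 5.169 m.

5.169


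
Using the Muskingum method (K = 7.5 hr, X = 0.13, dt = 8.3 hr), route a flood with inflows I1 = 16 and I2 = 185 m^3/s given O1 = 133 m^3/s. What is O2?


Muskingum coefficients:
denom = 2*K*(1-X) + dt = 2*7.5*(1-0.13) + 8.3 = 21.35.
C0 = (dt - 2*K*X)/denom = (8.3 - 2*7.5*0.13)/21.35 = 0.2974.
C1 = (dt + 2*K*X)/denom = (8.3 + 2*7.5*0.13)/21.35 = 0.4801.
C2 = (2*K*(1-X) - dt)/denom = 0.2225.
O2 = C0*I2 + C1*I1 + C2*O1
   = 0.2974*185 + 0.4801*16 + 0.2225*133
   = 92.3 m^3/s.

92.3


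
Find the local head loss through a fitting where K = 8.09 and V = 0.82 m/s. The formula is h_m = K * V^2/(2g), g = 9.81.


Minor loss formula: h_m = K * V^2/(2g).
V^2 = 0.82^2 = 0.6724.
V^2/(2g) = 0.6724 / 19.62 = 0.0343 m.
h_m = 8.09 * 0.0343 = 0.2773 m.

0.2773


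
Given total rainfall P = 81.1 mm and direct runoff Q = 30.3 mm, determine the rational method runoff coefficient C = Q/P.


The runoff coefficient C = runoff depth / rainfall depth.
C = 30.3 / 81.1
  = 0.3736.

0.3736


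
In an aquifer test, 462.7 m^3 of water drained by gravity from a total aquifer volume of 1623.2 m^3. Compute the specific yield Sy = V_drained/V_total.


Specific yield Sy = Volume drained / Total volume.
Sy = 462.7 / 1623.2
   = 0.2851.

0.2851


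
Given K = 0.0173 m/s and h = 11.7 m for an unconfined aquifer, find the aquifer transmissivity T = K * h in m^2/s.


Transmissivity is defined as T = K * h.
T = 0.0173 * 11.7
  = 0.2024 m^2/s.

0.2024


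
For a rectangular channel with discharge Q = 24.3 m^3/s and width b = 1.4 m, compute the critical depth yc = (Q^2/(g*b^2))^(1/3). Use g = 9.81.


Using yc = (Q^2 / (g * b^2))^(1/3):
Q^2 = 24.3^2 = 590.49.
g * b^2 = 9.81 * 1.4^2 = 9.81 * 1.96 = 19.23.
Q^2 / (g*b^2) = 590.49 / 19.23 = 30.7067.
yc = 30.7067^(1/3) = 3.1316 m.

3.1316


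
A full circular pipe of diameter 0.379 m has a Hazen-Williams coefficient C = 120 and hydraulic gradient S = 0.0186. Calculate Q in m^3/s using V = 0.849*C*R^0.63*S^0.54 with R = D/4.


For a full circular pipe, R = D/4 = 0.379/4 = 0.0948 m.
V = 0.849 * 120 * 0.0948^0.63 * 0.0186^0.54
  = 0.849 * 120 * 0.226592 * 0.116289
  = 2.6845 m/s.
Pipe area A = pi*D^2/4 = pi*0.379^2/4 = 0.1128 m^2.
Q = A * V = 0.1128 * 2.6845 = 0.3029 m^3/s.

0.3029


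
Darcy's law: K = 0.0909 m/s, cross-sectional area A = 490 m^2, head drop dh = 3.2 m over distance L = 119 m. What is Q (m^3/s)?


Darcy's law: Q = K * A * i, where i = dh/L.
Hydraulic gradient i = 3.2 / 119 = 0.026891.
Q = 0.0909 * 490 * 0.026891
  = 1.1977 m^3/s.

1.1977


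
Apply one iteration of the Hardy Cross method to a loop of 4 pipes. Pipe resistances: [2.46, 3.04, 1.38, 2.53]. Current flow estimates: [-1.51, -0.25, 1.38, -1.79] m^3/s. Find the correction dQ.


Numerator terms (r*Q*|Q|): 2.46*-1.51*|-1.51| = -5.609; 3.04*-0.25*|-0.25| = -0.19; 1.38*1.38*|1.38| = 2.6281; 2.53*-1.79*|-1.79| = -8.1064.
Sum of numerator = -11.2773.
Denominator terms (r*|Q|): 2.46*|-1.51| = 3.7146; 3.04*|-0.25| = 0.76; 1.38*|1.38| = 1.9044; 2.53*|-1.79| = 4.5287.
2 * sum of denominator = 2 * 10.9077 = 21.8154.
dQ = --11.2773 / 21.8154 = 0.5169 m^3/s.

0.5169


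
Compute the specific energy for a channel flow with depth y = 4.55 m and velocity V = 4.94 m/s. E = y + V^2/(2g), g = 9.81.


Specific energy E = y + V^2/(2g).
Velocity head = V^2/(2g) = 4.94^2 / (2*9.81) = 24.4036 / 19.62 = 1.2438 m.
E = 4.55 + 1.2438 = 5.7938 m.

5.7938


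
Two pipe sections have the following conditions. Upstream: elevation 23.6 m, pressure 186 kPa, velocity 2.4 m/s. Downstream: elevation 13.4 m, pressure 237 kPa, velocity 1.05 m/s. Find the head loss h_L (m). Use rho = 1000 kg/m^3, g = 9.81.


Total head at each section: H = z + p/(rho*g) + V^2/(2g).
H1 = 23.6 + 186*1000/(1000*9.81) + 2.4^2/(2*9.81)
   = 23.6 + 18.96 + 0.2936
   = 42.854 m.
H2 = 13.4 + 237*1000/(1000*9.81) + 1.05^2/(2*9.81)
   = 13.4 + 24.159 + 0.0562
   = 37.615 m.
h_L = H1 - H2 = 42.854 - 37.615 = 5.239 m.

5.239


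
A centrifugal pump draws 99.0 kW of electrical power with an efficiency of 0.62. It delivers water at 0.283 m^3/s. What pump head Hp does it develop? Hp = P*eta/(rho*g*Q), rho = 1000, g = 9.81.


Pump head formula: Hp = P * eta / (rho * g * Q).
Numerator: P * eta = 99.0 * 1000 * 0.62 = 61380.0 W.
Denominator: rho * g * Q = 1000 * 9.81 * 0.283 = 2776.23.
Hp = 61380.0 / 2776.23 = 22.11 m.

22.11


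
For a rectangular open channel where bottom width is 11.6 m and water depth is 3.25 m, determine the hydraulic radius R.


For a rectangular section:
Flow area A = b * y = 11.6 * 3.25 = 37.7 m^2.
Wetted perimeter P = b + 2y = 11.6 + 2*3.25 = 18.1 m.
Hydraulic radius R = A/P = 37.7 / 18.1 = 2.0829 m.

2.0829


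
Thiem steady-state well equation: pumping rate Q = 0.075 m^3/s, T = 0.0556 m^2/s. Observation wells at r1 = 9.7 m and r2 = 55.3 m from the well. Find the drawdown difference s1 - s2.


Thiem equation: s1 - s2 = Q/(2*pi*T) * ln(r2/r1).
ln(r2/r1) = ln(55.3/9.7) = 1.7406.
Q/(2*pi*T) = 0.075 / (2*pi*0.0556) = 0.075 / 0.3493 = 0.2147.
s1 - s2 = 0.2147 * 1.7406 = 0.3737 m.

0.3737


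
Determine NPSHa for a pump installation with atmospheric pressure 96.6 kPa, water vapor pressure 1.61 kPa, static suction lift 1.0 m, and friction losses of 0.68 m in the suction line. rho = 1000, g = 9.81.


NPSHa = p_atm/(rho*g) - z_s - hf_s - p_vap/(rho*g).
p_atm/(rho*g) = 96.6*1000 / (1000*9.81) = 9.847 m.
p_vap/(rho*g) = 1.61*1000 / (1000*9.81) = 0.164 m.
NPSHa = 9.847 - 1.0 - 0.68 - 0.164
      = 8.0 m.

8.0


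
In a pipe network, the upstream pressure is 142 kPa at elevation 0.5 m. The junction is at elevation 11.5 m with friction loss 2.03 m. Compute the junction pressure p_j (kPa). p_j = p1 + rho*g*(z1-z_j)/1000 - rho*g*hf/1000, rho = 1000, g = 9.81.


Junction pressure: p_j = p1 + rho*g*(z1 - z_j)/1000 - rho*g*hf/1000.
Elevation term = 1000*9.81*(0.5 - 11.5)/1000 = -107.91 kPa.
Friction term = 1000*9.81*2.03/1000 = 19.914 kPa.
p_j = 142 + -107.91 - 19.914 = 14.18 kPa.

14.18


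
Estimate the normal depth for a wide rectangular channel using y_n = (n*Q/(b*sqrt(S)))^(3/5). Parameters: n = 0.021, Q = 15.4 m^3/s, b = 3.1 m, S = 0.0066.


We use the wide-channel approximation y_n = (n*Q/(b*sqrt(S)))^(3/5).
sqrt(S) = sqrt(0.0066) = 0.08124.
Numerator: n*Q = 0.021 * 15.4 = 0.3234.
Denominator: b*sqrt(S) = 3.1 * 0.08124 = 0.251844.
arg = 1.2841.
y_n = 1.2841^(3/5) = 1.1619 m.

1.1619


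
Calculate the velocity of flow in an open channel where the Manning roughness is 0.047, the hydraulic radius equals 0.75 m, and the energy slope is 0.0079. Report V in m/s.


Manning's equation gives V = (1/n) * R^(2/3) * S^(1/2).
First, compute R^(2/3) = 0.75^(2/3) = 0.8255.
Next, S^(1/2) = 0.0079^(1/2) = 0.088882.
Then 1/n = 1/0.047 = 21.28.
V = 21.28 * 0.8255 * 0.088882 = 1.5611 m/s.

1.5611


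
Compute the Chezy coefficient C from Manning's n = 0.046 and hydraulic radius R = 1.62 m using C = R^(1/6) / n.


The Chezy coefficient relates to Manning's n through C = R^(1/6) / n.
R^(1/6) = 1.62^(1/6) = 1.083725.
C = 1.083725 / 0.046 = 23.56 m^(1/2)/s.

23.56


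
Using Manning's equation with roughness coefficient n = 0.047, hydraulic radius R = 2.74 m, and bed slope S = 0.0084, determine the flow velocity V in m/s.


Manning's equation gives V = (1/n) * R^(2/3) * S^(1/2).
First, compute R^(2/3) = 2.74^(2/3) = 1.9581.
Next, S^(1/2) = 0.0084^(1/2) = 0.091652.
Then 1/n = 1/0.047 = 21.28.
V = 21.28 * 1.9581 * 0.091652 = 3.8183 m/s.

3.8183


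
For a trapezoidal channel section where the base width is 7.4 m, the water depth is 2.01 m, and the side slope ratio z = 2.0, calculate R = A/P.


For a trapezoidal section with side slope z:
A = (b + z*y)*y = (7.4 + 2.0*2.01)*2.01 = 22.954 m^2.
P = b + 2*y*sqrt(1 + z^2) = 7.4 + 2*2.01*sqrt(1 + 2.0^2) = 16.389 m.
R = A/P = 22.954 / 16.389 = 1.4006 m.

1.4006


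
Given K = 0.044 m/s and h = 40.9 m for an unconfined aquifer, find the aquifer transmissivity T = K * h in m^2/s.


Transmissivity is defined as T = K * h.
T = 0.044 * 40.9
  = 1.7996 m^2/s.

1.7996


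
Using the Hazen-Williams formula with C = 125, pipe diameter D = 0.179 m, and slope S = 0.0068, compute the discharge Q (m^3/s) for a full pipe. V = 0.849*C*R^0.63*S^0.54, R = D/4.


For a full circular pipe, R = D/4 = 0.179/4 = 0.0447 m.
V = 0.849 * 125 * 0.0447^0.63 * 0.0068^0.54
  = 0.849 * 125 * 0.141254 * 0.067539
  = 1.0124 m/s.
Pipe area A = pi*D^2/4 = pi*0.179^2/4 = 0.0252 m^2.
Q = A * V = 0.0252 * 1.0124 = 0.0255 m^3/s.

0.0255


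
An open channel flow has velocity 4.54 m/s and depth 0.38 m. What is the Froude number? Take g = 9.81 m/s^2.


The Froude number is defined as Fr = V / sqrt(g*y).
g*y = 9.81 * 0.38 = 3.7278.
sqrt(g*y) = sqrt(3.7278) = 1.9308.
Fr = 4.54 / 1.9308 = 2.3514.

2.3514


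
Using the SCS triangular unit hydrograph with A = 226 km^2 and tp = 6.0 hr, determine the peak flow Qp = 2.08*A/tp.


SCS formula: Qp = 2.08 * A / tp.
Qp = 2.08 * 226 / 6.0
   = 470.08 / 6.0
   = 78.35 m^3/s per cm.

78.35


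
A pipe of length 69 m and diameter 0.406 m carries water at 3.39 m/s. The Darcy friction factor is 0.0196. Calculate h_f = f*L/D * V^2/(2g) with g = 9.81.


Darcy-Weisbach equation: h_f = f * (L/D) * V^2/(2g).
f * L/D = 0.0196 * 69/0.406 = 3.331.
V^2/(2g) = 3.39^2 / (2*9.81) = 11.4921 / 19.62 = 0.5857 m.
h_f = 3.331 * 0.5857 = 1.951 m.

1.951


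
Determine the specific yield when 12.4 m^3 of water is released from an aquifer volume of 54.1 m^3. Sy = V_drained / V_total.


Specific yield Sy = Volume drained / Total volume.
Sy = 12.4 / 54.1
   = 0.2292.

0.2292


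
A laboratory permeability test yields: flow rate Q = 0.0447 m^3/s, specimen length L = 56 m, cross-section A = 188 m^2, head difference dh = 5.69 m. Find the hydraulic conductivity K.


From K = Q*L / (A*dh):
Numerator: Q*L = 0.0447 * 56 = 2.5032.
Denominator: A*dh = 188 * 5.69 = 1069.72.
K = 2.5032 / 1069.72 = 0.00234 m/s.

0.00234


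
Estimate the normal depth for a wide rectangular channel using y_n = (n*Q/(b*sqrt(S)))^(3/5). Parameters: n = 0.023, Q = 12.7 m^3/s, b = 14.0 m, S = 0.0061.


We use the wide-channel approximation y_n = (n*Q/(b*sqrt(S)))^(3/5).
sqrt(S) = sqrt(0.0061) = 0.078102.
Numerator: n*Q = 0.023 * 12.7 = 0.2921.
Denominator: b*sqrt(S) = 14.0 * 0.078102 = 1.093428.
arg = 0.2671.
y_n = 0.2671^(3/5) = 0.4529 m.

0.4529


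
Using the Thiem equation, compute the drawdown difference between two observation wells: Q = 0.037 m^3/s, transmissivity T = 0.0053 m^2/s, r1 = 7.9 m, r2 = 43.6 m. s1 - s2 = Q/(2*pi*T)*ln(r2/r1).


Thiem equation: s1 - s2 = Q/(2*pi*T) * ln(r2/r1).
ln(r2/r1) = ln(43.6/7.9) = 1.7082.
Q/(2*pi*T) = 0.037 / (2*pi*0.0053) = 0.037 / 0.0333 = 1.1111.
s1 - s2 = 1.1111 * 1.7082 = 1.8979 m.

1.8979


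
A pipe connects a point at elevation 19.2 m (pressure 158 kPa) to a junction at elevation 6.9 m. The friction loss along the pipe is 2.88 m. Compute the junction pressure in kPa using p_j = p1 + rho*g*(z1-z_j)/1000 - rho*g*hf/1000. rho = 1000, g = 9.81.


Junction pressure: p_j = p1 + rho*g*(z1 - z_j)/1000 - rho*g*hf/1000.
Elevation term = 1000*9.81*(19.2 - 6.9)/1000 = 120.663 kPa.
Friction term = 1000*9.81*2.88/1000 = 28.253 kPa.
p_j = 158 + 120.663 - 28.253 = 250.41 kPa.

250.41


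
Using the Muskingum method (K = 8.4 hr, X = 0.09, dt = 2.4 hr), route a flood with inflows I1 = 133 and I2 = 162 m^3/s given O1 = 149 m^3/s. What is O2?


Muskingum coefficients:
denom = 2*K*(1-X) + dt = 2*8.4*(1-0.09) + 2.4 = 17.688.
C0 = (dt - 2*K*X)/denom = (2.4 - 2*8.4*0.09)/17.688 = 0.0502.
C1 = (dt + 2*K*X)/denom = (2.4 + 2*8.4*0.09)/17.688 = 0.2212.
C2 = (2*K*(1-X) - dt)/denom = 0.7286.
O2 = C0*I2 + C1*I1 + C2*O1
   = 0.0502*162 + 0.2212*133 + 0.7286*149
   = 146.11 m^3/s.

146.11


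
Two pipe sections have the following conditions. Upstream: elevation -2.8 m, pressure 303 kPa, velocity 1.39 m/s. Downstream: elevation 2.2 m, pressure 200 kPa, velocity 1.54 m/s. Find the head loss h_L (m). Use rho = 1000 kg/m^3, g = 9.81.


Total head at each section: H = z + p/(rho*g) + V^2/(2g).
H1 = -2.8 + 303*1000/(1000*9.81) + 1.39^2/(2*9.81)
   = -2.8 + 30.887 + 0.0985
   = 28.185 m.
H2 = 2.2 + 200*1000/(1000*9.81) + 1.54^2/(2*9.81)
   = 2.2 + 20.387 + 0.1209
   = 22.708 m.
h_L = H1 - H2 = 28.185 - 22.708 = 5.477 m.

5.477


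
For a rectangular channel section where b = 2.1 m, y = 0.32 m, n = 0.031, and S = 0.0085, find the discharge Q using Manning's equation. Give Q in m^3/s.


For a rectangular channel, the cross-sectional area A = b * y = 2.1 * 0.32 = 0.67 m^2.
The wetted perimeter P = b + 2y = 2.1 + 2*0.32 = 2.74 m.
Hydraulic radius R = A/P = 0.67/2.74 = 0.2453 m.
Velocity V = (1/n)*R^(2/3)*S^(1/2) = (1/0.031)*0.2453^(2/3)*0.0085^(1/2) = 1.1653 m/s.
Discharge Q = A * V = 0.67 * 1.1653 = 0.783 m^3/s.

0.783


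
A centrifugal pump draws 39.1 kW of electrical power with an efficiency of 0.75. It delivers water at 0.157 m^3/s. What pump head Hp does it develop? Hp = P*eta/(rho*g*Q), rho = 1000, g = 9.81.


Pump head formula: Hp = P * eta / (rho * g * Q).
Numerator: P * eta = 39.1 * 1000 * 0.75 = 29325.0 W.
Denominator: rho * g * Q = 1000 * 9.81 * 0.157 = 1540.17.
Hp = 29325.0 / 1540.17 = 19.04 m.

19.04


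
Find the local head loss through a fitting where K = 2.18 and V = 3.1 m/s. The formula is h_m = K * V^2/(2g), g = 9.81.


Minor loss formula: h_m = K * V^2/(2g).
V^2 = 3.1^2 = 9.61.
V^2/(2g) = 9.61 / 19.62 = 0.4898 m.
h_m = 2.18 * 0.4898 = 1.0678 m.

1.0678


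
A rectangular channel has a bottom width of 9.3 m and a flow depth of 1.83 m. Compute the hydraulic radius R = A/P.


For a rectangular section:
Flow area A = b * y = 9.3 * 1.83 = 17.02 m^2.
Wetted perimeter P = b + 2y = 9.3 + 2*1.83 = 12.96 m.
Hydraulic radius R = A/P = 17.02 / 12.96 = 1.3132 m.

1.3132


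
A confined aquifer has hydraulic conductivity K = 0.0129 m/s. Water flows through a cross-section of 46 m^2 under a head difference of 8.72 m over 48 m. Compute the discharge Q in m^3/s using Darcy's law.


Darcy's law: Q = K * A * i, where i = dh/L.
Hydraulic gradient i = 8.72 / 48 = 0.181667.
Q = 0.0129 * 46 * 0.181667
  = 0.1078 m^3/s.

0.1078


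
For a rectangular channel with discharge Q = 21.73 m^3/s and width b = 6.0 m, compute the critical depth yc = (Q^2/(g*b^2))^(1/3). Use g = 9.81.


Using yc = (Q^2 / (g * b^2))^(1/3):
Q^2 = 21.73^2 = 472.19.
g * b^2 = 9.81 * 6.0^2 = 9.81 * 36.0 = 353.16.
Q^2 / (g*b^2) = 472.19 / 353.16 = 1.337.
yc = 1.337^(1/3) = 1.1017 m.

1.1017


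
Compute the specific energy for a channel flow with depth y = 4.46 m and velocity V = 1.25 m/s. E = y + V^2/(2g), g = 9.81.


Specific energy E = y + V^2/(2g).
Velocity head = V^2/(2g) = 1.25^2 / (2*9.81) = 1.5625 / 19.62 = 0.0796 m.
E = 4.46 + 0.0796 = 4.5396 m.

4.5396


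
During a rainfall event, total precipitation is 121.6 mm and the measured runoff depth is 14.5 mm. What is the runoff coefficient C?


The runoff coefficient C = runoff depth / rainfall depth.
C = 14.5 / 121.6
  = 0.1192.

0.1192


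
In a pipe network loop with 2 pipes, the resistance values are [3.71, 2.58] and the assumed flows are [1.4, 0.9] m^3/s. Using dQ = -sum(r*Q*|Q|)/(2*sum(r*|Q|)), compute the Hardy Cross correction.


Numerator terms (r*Q*|Q|): 3.71*1.4*|1.4| = 7.2716; 2.58*0.9*|0.9| = 2.0898.
Sum of numerator = 9.3614.
Denominator terms (r*|Q|): 3.71*|1.4| = 5.194; 2.58*|0.9| = 2.322.
2 * sum of denominator = 2 * 7.516 = 15.032.
dQ = -9.3614 / 15.032 = -0.6228 m^3/s.

-0.6228


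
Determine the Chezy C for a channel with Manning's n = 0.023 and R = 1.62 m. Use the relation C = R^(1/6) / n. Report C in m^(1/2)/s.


The Chezy coefficient relates to Manning's n through C = R^(1/6) / n.
R^(1/6) = 1.62^(1/6) = 1.083725.
C = 1.083725 / 0.023 = 47.12 m^(1/2)/s.

47.12


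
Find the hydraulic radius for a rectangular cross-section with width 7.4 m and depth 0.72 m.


For a rectangular section:
Flow area A = b * y = 7.4 * 0.72 = 5.33 m^2.
Wetted perimeter P = b + 2y = 7.4 + 2*0.72 = 8.84 m.
Hydraulic radius R = A/P = 5.33 / 8.84 = 0.6027 m.

0.6027


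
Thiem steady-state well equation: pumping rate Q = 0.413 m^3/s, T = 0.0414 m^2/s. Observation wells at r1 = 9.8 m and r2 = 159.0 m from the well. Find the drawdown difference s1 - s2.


Thiem equation: s1 - s2 = Q/(2*pi*T) * ln(r2/r1).
ln(r2/r1) = ln(159.0/9.8) = 2.7865.
Q/(2*pi*T) = 0.413 / (2*pi*0.0414) = 0.413 / 0.2601 = 1.5877.
s1 - s2 = 1.5877 * 2.7865 = 4.4242 m.

4.4242


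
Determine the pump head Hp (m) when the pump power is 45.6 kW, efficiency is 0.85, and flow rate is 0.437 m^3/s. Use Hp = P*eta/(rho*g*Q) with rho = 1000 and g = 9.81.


Pump head formula: Hp = P * eta / (rho * g * Q).
Numerator: P * eta = 45.6 * 1000 * 0.85 = 38760.0 W.
Denominator: rho * g * Q = 1000 * 9.81 * 0.437 = 4286.97.
Hp = 38760.0 / 4286.97 = 9.04 m.

9.04


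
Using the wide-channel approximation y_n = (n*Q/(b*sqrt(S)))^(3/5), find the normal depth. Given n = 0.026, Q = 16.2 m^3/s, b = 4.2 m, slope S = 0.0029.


We use the wide-channel approximation y_n = (n*Q/(b*sqrt(S)))^(3/5).
sqrt(S) = sqrt(0.0029) = 0.053852.
Numerator: n*Q = 0.026 * 16.2 = 0.4212.
Denominator: b*sqrt(S) = 4.2 * 0.053852 = 0.226178.
arg = 1.8623.
y_n = 1.8623^(3/5) = 1.4522 m.

1.4522


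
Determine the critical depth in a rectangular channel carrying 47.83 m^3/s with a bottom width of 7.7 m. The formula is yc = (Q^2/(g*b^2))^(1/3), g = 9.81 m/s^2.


Using yc = (Q^2 / (g * b^2))^(1/3):
Q^2 = 47.83^2 = 2287.71.
g * b^2 = 9.81 * 7.7^2 = 9.81 * 59.29 = 581.63.
Q^2 / (g*b^2) = 2287.71 / 581.63 = 3.9333.
yc = 3.9333^(1/3) = 1.5785 m.

1.5785


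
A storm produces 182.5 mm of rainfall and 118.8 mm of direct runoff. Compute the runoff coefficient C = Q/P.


The runoff coefficient C = runoff depth / rainfall depth.
C = 118.8 / 182.5
  = 0.651.

0.651


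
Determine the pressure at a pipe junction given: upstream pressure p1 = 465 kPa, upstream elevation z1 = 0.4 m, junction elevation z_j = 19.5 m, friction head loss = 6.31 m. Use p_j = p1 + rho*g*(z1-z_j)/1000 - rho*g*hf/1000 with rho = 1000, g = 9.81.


Junction pressure: p_j = p1 + rho*g*(z1 - z_j)/1000 - rho*g*hf/1000.
Elevation term = 1000*9.81*(0.4 - 19.5)/1000 = -187.371 kPa.
Friction term = 1000*9.81*6.31/1000 = 61.901 kPa.
p_j = 465 + -187.371 - 61.901 = 215.73 kPa.

215.73


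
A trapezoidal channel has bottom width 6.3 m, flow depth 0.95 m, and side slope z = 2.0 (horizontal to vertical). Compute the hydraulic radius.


For a trapezoidal section with side slope z:
A = (b + z*y)*y = (6.3 + 2.0*0.95)*0.95 = 7.79 m^2.
P = b + 2*y*sqrt(1 + z^2) = 6.3 + 2*0.95*sqrt(1 + 2.0^2) = 10.549 m.
R = A/P = 7.79 / 10.549 = 0.7385 m.

0.7385


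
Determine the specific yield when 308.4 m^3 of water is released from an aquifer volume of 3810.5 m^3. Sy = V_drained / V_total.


Specific yield Sy = Volume drained / Total volume.
Sy = 308.4 / 3810.5
   = 0.0809.

0.0809


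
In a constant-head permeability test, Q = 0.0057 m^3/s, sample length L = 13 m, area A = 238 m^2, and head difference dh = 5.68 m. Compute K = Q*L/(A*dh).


From K = Q*L / (A*dh):
Numerator: Q*L = 0.0057 * 13 = 0.0741.
Denominator: A*dh = 238 * 5.68 = 1351.84.
K = 0.0741 / 1351.84 = 5.5e-05 m/s.

5.5e-05


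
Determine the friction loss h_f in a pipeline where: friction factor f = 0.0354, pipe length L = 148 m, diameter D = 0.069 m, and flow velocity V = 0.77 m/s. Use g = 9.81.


Darcy-Weisbach equation: h_f = f * (L/D) * V^2/(2g).
f * L/D = 0.0354 * 148/0.069 = 75.9304.
V^2/(2g) = 0.77^2 / (2*9.81) = 0.5929 / 19.62 = 0.0302 m.
h_f = 75.9304 * 0.0302 = 2.295 m.

2.295


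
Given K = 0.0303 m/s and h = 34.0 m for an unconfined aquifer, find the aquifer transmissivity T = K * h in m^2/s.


Transmissivity is defined as T = K * h.
T = 0.0303 * 34.0
  = 1.0302 m^2/s.

1.0302


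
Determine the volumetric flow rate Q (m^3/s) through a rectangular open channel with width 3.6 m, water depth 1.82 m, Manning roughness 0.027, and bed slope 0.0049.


For a rectangular channel, the cross-sectional area A = b * y = 3.6 * 1.82 = 6.55 m^2.
The wetted perimeter P = b + 2y = 3.6 + 2*1.82 = 7.24 m.
Hydraulic radius R = A/P = 6.55/7.24 = 0.905 m.
Velocity V = (1/n)*R^(2/3)*S^(1/2) = (1/0.027)*0.905^(2/3)*0.0049^(1/2) = 2.4256 m/s.
Discharge Q = A * V = 6.55 * 2.4256 = 15.893 m^3/s.

15.893


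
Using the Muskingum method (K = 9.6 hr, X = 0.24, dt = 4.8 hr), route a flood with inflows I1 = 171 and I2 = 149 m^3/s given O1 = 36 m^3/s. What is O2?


Muskingum coefficients:
denom = 2*K*(1-X) + dt = 2*9.6*(1-0.24) + 4.8 = 19.392.
C0 = (dt - 2*K*X)/denom = (4.8 - 2*9.6*0.24)/19.392 = 0.0099.
C1 = (dt + 2*K*X)/denom = (4.8 + 2*9.6*0.24)/19.392 = 0.4851.
C2 = (2*K*(1-X) - dt)/denom = 0.505.
O2 = C0*I2 + C1*I1 + C2*O1
   = 0.0099*149 + 0.4851*171 + 0.505*36
   = 102.61 m^3/s.

102.61
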